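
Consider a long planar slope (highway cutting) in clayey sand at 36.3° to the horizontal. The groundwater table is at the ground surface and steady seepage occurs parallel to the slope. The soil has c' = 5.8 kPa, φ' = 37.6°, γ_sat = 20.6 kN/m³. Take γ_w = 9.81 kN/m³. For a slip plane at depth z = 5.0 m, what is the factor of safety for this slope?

With seepage parallel to the slope and the water table at the surface, the effective normal stress on the slip plane uses the buoyant unit weight γ' = γ_sat − γ_w while the driving shear stress uses γ_sat:
FS = [c' + γ' z cos²β tanφ'] / [γ_sat z sinβ cosβ]
γ' = 20.6 − 9.81 = 10.79 kN/m³
Numerator = 5.8 + 10.79·5.0·cos²36.3°·tan37.6° = 5.8 + 10.79·5.0·0.6495·0.7701 = 32.786 kPa
Denominator = 20.6·5.0·sin36.3°·cos36.3° = 20.6·5.0·0.5920·0.8059 = 49.143 kPa
FS = 32.786 / 49.143 = 0.667

FS = 0.67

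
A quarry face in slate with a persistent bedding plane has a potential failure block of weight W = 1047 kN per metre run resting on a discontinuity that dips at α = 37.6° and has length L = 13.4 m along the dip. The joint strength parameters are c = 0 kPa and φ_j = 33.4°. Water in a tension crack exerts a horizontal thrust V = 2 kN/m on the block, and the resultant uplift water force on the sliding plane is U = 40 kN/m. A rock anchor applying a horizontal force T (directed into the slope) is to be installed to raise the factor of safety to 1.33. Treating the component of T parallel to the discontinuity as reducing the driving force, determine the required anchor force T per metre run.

T = 228 kN/m

Resolving forces along and normal to the sliding plane, with the horizontal anchor force T adding T·sinα to the effective normal force and T·cosα acting up the plane against the driving force:
FS = [cL + (W cosα − U − V sinα + T sinα) tanφ_j] / [W sinα + V cosα − T cosα]
Without the anchor: N' = 788.3 kN/m, driving T_d = 640.4 kN/m, resisting R = 0·13.4 + 788.3·tan33.4° = 519.8 kN/m, FS = 0.81.
Setting FS = 1.33 and solving for T:
1.33·(640.4 − T cos37.6°) = 519.8 + T sin37.6°·tan33.4°
T·(sin37.6°·tan33.4° + 1.33·cos37.6°) = 1.33·640.4 − 519.8
T·(0.6101·0.6594 + 1.33·0.7923) = 851.7 − 519.8 = 331.9
T·1.4561 = 331.9
T = 228.0 kN/m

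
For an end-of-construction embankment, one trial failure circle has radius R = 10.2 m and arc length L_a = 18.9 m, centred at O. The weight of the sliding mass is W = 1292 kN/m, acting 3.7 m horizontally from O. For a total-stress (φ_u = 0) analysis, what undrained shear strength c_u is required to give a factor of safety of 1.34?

FS = c_u·L_a·R / (W·d), so c_u = FS·W·d / (L_a·R).
c_u = 1.34·1292·3.7 / (18.90·10.2) = 6405.7 / 192.78 = 33.23 kPa

c_u = 33.2 kPa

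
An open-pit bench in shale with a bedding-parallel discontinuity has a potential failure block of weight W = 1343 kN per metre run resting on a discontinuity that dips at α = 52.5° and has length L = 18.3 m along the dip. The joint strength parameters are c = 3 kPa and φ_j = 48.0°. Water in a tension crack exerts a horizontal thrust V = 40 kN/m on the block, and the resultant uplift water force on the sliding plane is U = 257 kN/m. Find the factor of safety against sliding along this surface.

Resolving the block weight along and normal to the plane and applying the Mohr–Coulomb strength on the joint:
N' = W cosα − U − V sinα = 1343·cos52.5° − 257 − 40·sin52.5° = 528.8 kN/m
Driving force T = W sinα + V cosα = 1343·sin52.5° + 40·cos52.5° = 1089.8 kN/m
Resisting force R = c·L + N'·tanφ_j = 3·18.3 + 528.8·tan48.0° = 54.9 + 587.3 = 642.2 kN/m
FS = R / T = 642.2 / 1089.8 = 0.589

FS = 0.59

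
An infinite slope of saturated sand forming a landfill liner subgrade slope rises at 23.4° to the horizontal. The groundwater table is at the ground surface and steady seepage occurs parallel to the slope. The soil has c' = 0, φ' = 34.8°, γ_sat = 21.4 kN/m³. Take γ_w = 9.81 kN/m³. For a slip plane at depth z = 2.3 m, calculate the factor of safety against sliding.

FS = 0.87

With seepage parallel to the slope and the water table at the surface, the effective normal stress on the slip plane uses the buoyant unit weight γ' = γ_sat − γ_w while the driving shear stress uses γ_sat:
FS = [c' + γ' z cos²β tanφ'] / [γ_sat z sinβ cosβ]
(For c' = 0 this reduces to FS = (γ'/γ_sat)·tanφ'/tanβ.)
γ' = 21.4 − 9.81 = 11.59 kN/m³
Numerator = 0.0 + 11.59·2.3·cos²23.4°·tan34.8° = 0.0 + 11.59·2.3·0.8423·0.6950 = 15.605 kPa
Denominator = 21.4·2.3·sin23.4°·cos23.4° = 21.4·2.3·0.3971·0.9178 = 17.940 kPa
FS = 15.605 / 17.940 = 0.870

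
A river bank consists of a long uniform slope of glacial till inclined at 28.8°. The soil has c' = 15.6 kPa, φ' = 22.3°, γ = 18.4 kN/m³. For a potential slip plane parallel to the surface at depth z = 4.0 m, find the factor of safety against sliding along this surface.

FS = 1.25

For an infinite slope with a slip plane parallel to the surface (no pore pressure): FS = [c' + γz cos²β tanφ'] / [γz sinβ cosβ].
γz = 18.4·4.0 = 73.60 kN/m²
Numerator = 15.6 + 73.60·cos²28.8°·tan22.3° = 15.6 + 73.60·0.7679·0.4101 = 38.780 kPa
Denominator = 73.60·sin28.8°·cos28.8° = 73.60·0.4818·0.8763 = 31.071 kPa
FS = 38.780 / 31.071 = 1.248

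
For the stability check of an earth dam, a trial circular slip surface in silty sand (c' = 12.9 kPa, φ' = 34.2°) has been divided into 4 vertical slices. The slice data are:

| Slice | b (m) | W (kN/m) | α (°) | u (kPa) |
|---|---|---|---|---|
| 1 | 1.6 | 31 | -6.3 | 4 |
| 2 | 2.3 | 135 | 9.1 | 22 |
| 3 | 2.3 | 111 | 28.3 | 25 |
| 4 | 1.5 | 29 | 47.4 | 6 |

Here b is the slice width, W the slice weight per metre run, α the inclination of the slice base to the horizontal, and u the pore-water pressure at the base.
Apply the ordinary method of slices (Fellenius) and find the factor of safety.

FS = 2.30

Ordinary method of slices: FS = Σ[c'·Δl_i + (W_i cosα_i − u_i·Δl_i)·tanφ'] / Σ W_i sinα_i, with Δl_i = b_i / cosα_i.
Slice 1: Δl = 1.6/cos(-6.3°) = 1.610 m; N'_1 = 31·cos(-6.3°) − 4·1.610 = 24.4; c'Δl = 20.77; W sinα = -3.4
Slice 2: Δl = 2.3/cos9.1° = 2.329 m; N'_2 = 135·cos9.1° − 22·2.329 = 82.1; c'Δl = 30.05; W sinα = 21.4
Slice 3: Δl = 2.3/cos28.3° = 2.612 m; N'_3 = 111·cos28.3° − 25·2.612 = 32.4; c'Δl = 33.70; W sinα = 52.6
Slice 4: Δl = 1.5/cos47.4° = 2.216 m; N'_4 = 29·cos47.4° − 6·2.216 = 6.3; c'Δl = 28.59; W sinα = 21.3
Σc'Δl = 113.1 kN/m; ΣN' = 145.2 kN/m; ΣW sinα = 91.9 kN/m
Resisting = 113.1 + 145.2·tan34.2° = 113.1 + 98.7 = 211.8 kN/m
FS = 211.8 / 91.9 = 2.304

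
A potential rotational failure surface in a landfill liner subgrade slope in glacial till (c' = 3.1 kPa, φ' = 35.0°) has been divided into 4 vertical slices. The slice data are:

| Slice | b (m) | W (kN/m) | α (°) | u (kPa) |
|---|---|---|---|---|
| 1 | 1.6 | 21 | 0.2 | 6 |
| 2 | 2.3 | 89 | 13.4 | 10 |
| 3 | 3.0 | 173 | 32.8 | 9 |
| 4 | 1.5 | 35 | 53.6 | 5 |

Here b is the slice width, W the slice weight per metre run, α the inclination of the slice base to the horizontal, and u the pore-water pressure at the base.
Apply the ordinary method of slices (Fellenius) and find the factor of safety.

Ordinary method of slices: FS = Σ[c'·Δl_i + (W_i cosα_i − u_i·Δl_i)·tanφ'] / Σ W_i sinα_i, with Δl_i = b_i / cosα_i.
Slice 1: Δl = 1.6/cos0.2° = 1.600 m; N'_1 = 21·cos0.2° − 6·1.600 = 11.4; c'Δl = 4.96; W sinα = 0.1
Slice 2: Δl = 2.3/cos13.4° = 2.364 m; N'_2 = 89·cos13.4° − 10·2.364 = 62.9; c'Δl = 7.33; W sinα = 20.6
Slice 3: Δl = 3.0/cos32.8° = 3.569 m; N'_3 = 173·cos32.8° − 9·3.569 = 113.3; c'Δl = 11.06; W sinα = 93.7
Slice 4: Δl = 1.5/cos53.6° = 2.528 m; N'_4 = 35·cos53.6° − 5·2.528 = 8.1; c'Δl = 7.84; W sinα = 28.2
Σc'Δl = 31.2 kN/m; ΣN' = 195.8 kN/m; ΣW sinα = 142.6 kN/m
Resisting = 31.2 + 195.8·tan35.0° = 31.2 + 137.1 = 168.3 kN/m
FS = 168.3 / 142.6 = 1.180

FS = 1.18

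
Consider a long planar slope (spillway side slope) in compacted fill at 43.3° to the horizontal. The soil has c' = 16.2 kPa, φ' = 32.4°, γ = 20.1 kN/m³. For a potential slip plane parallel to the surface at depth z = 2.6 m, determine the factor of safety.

For an infinite slope with a slip plane parallel to the surface (no pore pressure): FS = [c' + γz cos²β tanφ'] / [γz sinβ cosβ].
γz = 20.1·2.6 = 52.26 kN/m²
Numerator = 16.2 + 52.26·cos²43.3°·tan32.4° = 16.2 + 52.26·0.5297·0.6346 = 33.766 kPa
Denominator = 52.26·sin43.3°·cos43.3° = 52.26·0.6858·0.7278 = 26.084 kPa
FS = 33.766 / 26.084 = 1.295

FS = 1.29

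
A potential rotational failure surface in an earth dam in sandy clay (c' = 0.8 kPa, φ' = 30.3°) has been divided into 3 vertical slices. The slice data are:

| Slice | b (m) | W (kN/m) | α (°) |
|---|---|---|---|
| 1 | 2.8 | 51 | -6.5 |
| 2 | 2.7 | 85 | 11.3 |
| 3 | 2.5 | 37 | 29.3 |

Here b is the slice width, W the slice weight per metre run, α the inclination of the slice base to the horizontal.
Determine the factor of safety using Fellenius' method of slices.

Ordinary method of slices: FS = Σ[c'·Δl_i + (W_i cosα_i)·tanφ'] / Σ W_i sinα_i, with Δl_i = b_i / cosα_i.
Slice 1: Δl = 2.8/cos(-6.5°) = 2.818 m; N'_1 = 51·cos(-6.5°) = 50.7; c'Δl = 2.25; W sinα = -5.8
Slice 2: Δl = 2.7/cos11.3° = 2.753 m; N'_2 = 85·cos11.3° = 83.4; c'Δl = 2.20; W sinα = 16.7
Slice 3: Δl = 2.5/cos29.3° = 2.867 m; N'_3 = 37·cos29.3° = 32.3; c'Δl = 2.29; W sinα = 18.1
Σc'Δl = 6.8 kN/m; ΣN' = 166.3 kN/m; ΣW sinα = 29.0 kN/m
Resisting = 6.8 + 166.3·tan30.3° = 6.8 + 97.2 = 103.9 kN/m
FS = 103.9 / 29.0 = 3.585

FS = 3.58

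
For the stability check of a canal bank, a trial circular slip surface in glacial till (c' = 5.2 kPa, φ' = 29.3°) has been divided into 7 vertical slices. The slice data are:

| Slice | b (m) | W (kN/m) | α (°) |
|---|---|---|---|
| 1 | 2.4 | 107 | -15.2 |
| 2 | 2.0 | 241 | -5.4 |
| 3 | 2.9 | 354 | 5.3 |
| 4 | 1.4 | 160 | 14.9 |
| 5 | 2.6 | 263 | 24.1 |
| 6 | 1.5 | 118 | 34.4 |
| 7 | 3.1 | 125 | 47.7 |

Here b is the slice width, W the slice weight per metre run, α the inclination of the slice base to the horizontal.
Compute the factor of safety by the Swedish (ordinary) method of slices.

FS = 2.79

Ordinary method of slices: FS = Σ[c'·Δl_i + (W_i cosα_i)·tanφ'] / Σ W_i sinα_i, with Δl_i = b_i / cosα_i.
Slice 1: Δl = 2.4/cos(-15.2°) = 2.487 m; N'_1 = 107·cos(-15.2°) = 103.3; c'Δl = 12.93; W sinα = -28.1
Slice 2: Δl = 2.0/cos(-5.4°) = 2.009 m; N'_2 = 241·cos(-5.4°) = 239.9; c'Δl = 10.45; W sinα = -22.7
Slice 3: Δl = 2.9/cos5.3° = 2.912 m; N'_3 = 354·cos5.3° = 352.5; c'Δl = 15.14; W sinα = 32.7
Slice 4: Δl = 1.4/cos14.9° = 1.449 m; N'_4 = 160·cos14.9° = 154.6; c'Δl = 7.53; W sinα = 41.1
Slice 5: Δl = 2.6/cos24.1° = 2.848 m; N'_5 = 263·cos24.1° = 240.1; c'Δl = 14.81; W sinα = 107.4
Slice 6: Δl = 1.5/cos34.4° = 1.818 m; N'_6 = 118·cos34.4° = 97.4; c'Δl = 9.45; W sinα = 66.7
Slice 7: Δl = 3.1/cos47.7° = 4.606 m; N'_7 = 125·cos47.7° = 84.1; c'Δl = 23.95; W sinα = 92.5
Σc'Δl = 94.3 kN/m; ΣN' = 1271.9 kN/m; ΣW sinα = 289.6 kN/m
Resisting = 94.3 + 1271.9·tan29.3° = 94.3 + 713.7 = 808.0 kN/m
FS = 808.0 / 289.6 = 2.790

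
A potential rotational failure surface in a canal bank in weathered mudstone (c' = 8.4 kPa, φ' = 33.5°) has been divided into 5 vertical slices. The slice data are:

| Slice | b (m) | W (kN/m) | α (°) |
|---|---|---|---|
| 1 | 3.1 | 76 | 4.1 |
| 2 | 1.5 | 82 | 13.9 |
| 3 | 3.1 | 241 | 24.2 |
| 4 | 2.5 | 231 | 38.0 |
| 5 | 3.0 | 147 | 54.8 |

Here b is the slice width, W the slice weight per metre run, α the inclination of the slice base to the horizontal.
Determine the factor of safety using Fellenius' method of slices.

Ordinary method of slices: FS = Σ[c'·Δl_i + (W_i cosα_i)·tanφ'] / Σ W_i sinα_i, with Δl_i = b_i / cosα_i.
Slice 1: Δl = 3.1/cos4.1° = 3.108 m; N'_1 = 76·cos4.1° = 75.8; c'Δl = 26.11; W sinα = 5.4
Slice 2: Δl = 1.5/cos13.9° = 1.545 m; N'_2 = 82·cos13.9° = 79.6; c'Δl = 12.98; W sinα = 19.7
Slice 3: Δl = 3.1/cos24.2° = 3.399 m; N'_3 = 241·cos24.2° = 219.8; c'Δl = 28.55; W sinα = 98.8
Slice 4: Δl = 2.5/cos38.0° = 3.173 m; N'_4 = 231·cos38.0° = 182.0; c'Δl = 26.65; W sinα = 142.2
Slice 5: Δl = 3.0/cos54.8° = 5.204 m; N'_5 = 147·cos54.8° = 84.7; c'Δl = 43.72; W sinα = 120.1
Σc'Δl = 138.0 kN/m; ΣN' = 642.0 kN/m; ΣW sinα = 386.3 kN/m
Resisting = 138.0 + 642.0·tan33.5° = 138.0 + 424.9 = 562.9 kN/m
FS = 562.9 / 386.3 = 1.457

FS = 1.46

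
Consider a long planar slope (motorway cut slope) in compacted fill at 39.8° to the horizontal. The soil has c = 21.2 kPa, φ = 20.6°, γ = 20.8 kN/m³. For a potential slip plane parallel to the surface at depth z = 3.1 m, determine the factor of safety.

FS = 1.12

For an infinite slope with a slip plane parallel to the surface (no pore pressure): FS = [c + γz cos²β tanφ] / [γz sinβ cosβ].
γz = 20.8·3.1 = 64.48 kN/m²
Numerator = 21.2 + 64.48·cos²39.8°·tan20.6° = 21.2 + 64.48·0.5903·0.3759 = 35.506 kPa
Denominator = 64.48·sin39.8°·cos39.8° = 64.48·0.6401·0.7683 = 31.710 kPa
FS = 35.506 / 31.710 = 1.120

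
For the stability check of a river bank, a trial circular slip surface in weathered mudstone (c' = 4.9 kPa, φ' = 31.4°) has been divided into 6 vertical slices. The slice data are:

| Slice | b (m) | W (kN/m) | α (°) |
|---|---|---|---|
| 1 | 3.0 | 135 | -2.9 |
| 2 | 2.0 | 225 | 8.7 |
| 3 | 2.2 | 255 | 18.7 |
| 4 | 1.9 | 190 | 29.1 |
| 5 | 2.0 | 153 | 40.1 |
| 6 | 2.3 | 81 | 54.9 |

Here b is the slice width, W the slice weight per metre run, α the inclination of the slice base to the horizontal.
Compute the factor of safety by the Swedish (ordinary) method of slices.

Ordinary method of slices: FS = Σ[c'·Δl_i + (W_i cosα_i)·tanφ'] / Σ W_i sinα_i, with Δl_i = b_i / cosα_i.
Slice 1: Δl = 3.0/cos(-2.9°) = 3.004 m; N'_1 = 135·cos(-2.9°) = 134.8; c'Δl = 14.72; W sinα = -6.8
Slice 2: Δl = 2.0/cos8.7° = 2.023 m; N'_2 = 225·cos8.7° = 222.4; c'Δl = 9.91; W sinα = 34.0
Slice 3: Δl = 2.2/cos18.7° = 2.323 m; N'_3 = 255·cos18.7° = 241.5; c'Δl = 11.38; W sinα = 81.8
Slice 4: Δl = 1.9/cos29.1° = 2.174 m; N'_4 = 190·cos29.1° = 166.0; c'Δl = 10.65; W sinα = 92.4
Slice 5: Δl = 2.0/cos40.1° = 2.615 m; N'_5 = 153·cos40.1° = 117.0; c'Δl = 12.81; W sinα = 98.6
Slice 6: Δl = 2.3/cos54.9° = 4.000 m; N'_6 = 81·cos54.9° = 46.6; c'Δl = 19.60; W sinα = 66.3
Σc'Δl = 79.1 kN/m; ΣN' = 928.4 kN/m; ΣW sinα = 366.2 kN/m
Resisting = 79.1 + 928.4·tan31.4° = 79.1 + 566.7 = 645.8 kN/m
FS = 645.8 / 366.2 = 1.764

FS = 1.76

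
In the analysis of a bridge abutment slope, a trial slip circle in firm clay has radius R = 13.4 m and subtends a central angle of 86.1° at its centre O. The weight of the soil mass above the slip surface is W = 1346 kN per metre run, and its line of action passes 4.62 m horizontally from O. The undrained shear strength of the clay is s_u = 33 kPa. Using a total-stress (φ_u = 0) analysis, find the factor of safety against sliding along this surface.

FS = 1.43

Taking moments about the centre O, the resisting moment is provided by the undrained shear strength acting along the arc:
Arc length L_a = R·θ = 13.4·(86.1°·π/180) = 13.4·1.5027 = 20.14 m
M_R = s_u·L_a·R = 33·20.14·13.4 = 8904.4 kN·m/m
M_D = W·d = 1346·4.62 = 6218.5 kN·m/m
FS = M_R / M_D = 8904.4 / 6218.5 = 1.432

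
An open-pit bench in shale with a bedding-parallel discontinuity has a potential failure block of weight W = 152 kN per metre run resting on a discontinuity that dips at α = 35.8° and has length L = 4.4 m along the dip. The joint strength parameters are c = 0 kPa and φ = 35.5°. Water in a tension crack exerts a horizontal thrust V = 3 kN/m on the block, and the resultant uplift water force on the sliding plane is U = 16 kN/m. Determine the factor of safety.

FS = 0.82

Resolving the block weight along and normal to the plane and applying the Mohr–Coulomb strength on the joint:
N' = W cosα − U − V sinα = 152·cos35.8° − 16 − 3·sin35.8° = 105.5 kN/m
Driving force T = W sinα + V cosα = 152·sin35.8° + 3·cos35.8° = 91.3 kN/m
Resisting force R = c·L + N'·tanφ = 0·4.4 + 105.5·tan35.5° = 0.0 + 75.3 = 75.3 kN/m
FS = R / T = 75.3 / 91.3 = 0.824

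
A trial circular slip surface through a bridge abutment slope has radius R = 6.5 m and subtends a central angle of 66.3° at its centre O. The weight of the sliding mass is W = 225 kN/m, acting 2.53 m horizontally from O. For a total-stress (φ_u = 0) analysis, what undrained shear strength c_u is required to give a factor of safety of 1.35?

FS = c_u·L_a·R / (W·d), so c_u = FS·W·d / (L_a·R).
Arc length L_a = R·θ = 6.5·(66.3°·π/180) = 6.5·1.1572 = 7.52 m
c_u = 1.35·225·2.53 / (7.52·6.5) = 768.5 / 48.89 = 15.72 kPa

c_u = 15.7 kPa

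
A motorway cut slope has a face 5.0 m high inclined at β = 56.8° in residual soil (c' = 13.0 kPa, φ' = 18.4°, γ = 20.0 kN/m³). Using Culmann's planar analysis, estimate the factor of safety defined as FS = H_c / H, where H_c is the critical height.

FS = 1.91

H_c = (4c'/γ) · sinβ cosφ' / [1 − cos(β − φ')]
    = (4·13.0/20.0) · sin56.8°·cos18.4° / [1 − cos38.4°]
    = 2.600 · 0.7940 / 0.2163 = 9.54 m
FS = H_c / H = 9.54 / 5.0 = 1.909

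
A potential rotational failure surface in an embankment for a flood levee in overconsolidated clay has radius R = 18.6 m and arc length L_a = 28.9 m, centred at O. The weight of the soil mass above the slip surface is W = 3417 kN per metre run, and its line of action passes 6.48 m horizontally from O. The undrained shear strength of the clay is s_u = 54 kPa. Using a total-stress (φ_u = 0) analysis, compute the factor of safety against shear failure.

Taking moments about the centre O, the resisting moment is provided by the undrained shear strength acting along the arc:
M_R = s_u·L_a·R = 54·28.90·18.6 = 29027.2 kN·m/m
M_D = W·d = 3417·6.48 = 22142.2 kN·m/m
FS = M_R / M_D = 29027.2 / 22142.2 = 1.311

FS = 1.31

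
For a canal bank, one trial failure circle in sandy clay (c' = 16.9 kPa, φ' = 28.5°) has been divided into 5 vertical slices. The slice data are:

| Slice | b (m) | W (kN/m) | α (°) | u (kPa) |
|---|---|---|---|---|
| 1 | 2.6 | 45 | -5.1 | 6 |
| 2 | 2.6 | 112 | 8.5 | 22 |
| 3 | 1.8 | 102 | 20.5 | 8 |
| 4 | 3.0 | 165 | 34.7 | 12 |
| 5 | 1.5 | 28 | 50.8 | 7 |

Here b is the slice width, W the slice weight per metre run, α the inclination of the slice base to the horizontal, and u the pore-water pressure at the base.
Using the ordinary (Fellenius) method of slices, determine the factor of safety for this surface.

FS = 2.20

Ordinary method of slices: FS = Σ[c'·Δl_i + (W_i cosα_i − u_i·Δl_i)·tanφ'] / Σ W_i sinα_i, with Δl_i = b_i / cosα_i.
Slice 1: Δl = 2.6/cos(-5.1°) = 2.610 m; N'_1 = 45·cos(-5.1°) − 6·2.610 = 29.2; c'Δl = 44.11; W sinα = -4.0
Slice 2: Δl = 2.6/cos8.5° = 2.629 m; N'_2 = 112·cos8.5° − 22·2.629 = 52.9; c'Δl = 44.43; W sinα = 16.6
Slice 3: Δl = 1.8/cos20.5° = 1.922 m; N'_3 = 102·cos20.5° − 8·1.922 = 80.2; c'Δl = 32.48; W sinα = 35.7
Slice 4: Δl = 3.0/cos34.7° = 3.649 m; N'_4 = 165·cos34.7° − 12·3.649 = 91.9; c'Δl = 61.67; W sinα = 93.9
Slice 5: Δl = 1.5/cos50.8° = 2.373 m; N'_5 = 28·cos50.8° − 7·2.373 = 1.1; c'Δl = 40.11; W sinα = 21.7
Σc'Δl = 222.8 kN/m; ΣN' = 255.2 kN/m; ΣW sinα = 163.9 kN/m
Resisting = 222.8 + 255.2·tan28.5° = 222.8 + 138.6 = 361.4 kN/m
FS = 361.4 / 163.9 = 2.205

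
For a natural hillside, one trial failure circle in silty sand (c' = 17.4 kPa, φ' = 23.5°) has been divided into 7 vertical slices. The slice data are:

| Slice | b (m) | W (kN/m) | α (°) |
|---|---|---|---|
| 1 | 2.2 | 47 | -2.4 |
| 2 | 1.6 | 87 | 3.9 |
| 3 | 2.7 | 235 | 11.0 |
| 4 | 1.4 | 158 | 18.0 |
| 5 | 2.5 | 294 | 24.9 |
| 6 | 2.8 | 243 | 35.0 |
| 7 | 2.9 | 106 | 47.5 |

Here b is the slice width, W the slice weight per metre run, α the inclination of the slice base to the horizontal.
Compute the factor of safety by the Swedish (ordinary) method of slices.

FS = 1.78

Ordinary method of slices: FS = Σ[c'·Δl_i + (W_i cosα_i)·tanφ'] / Σ W_i sinα_i, with Δl_i = b_i / cosα_i.
Slice 1: Δl = 2.2/cos(-2.4°) = 2.202 m; N'_1 = 47·cos(-2.4°) = 47.0; c'Δl = 38.31; W sinα = -2.0
Slice 2: Δl = 1.6/cos3.9° = 1.604 m; N'_2 = 87·cos3.9° = 86.8; c'Δl = 27.90; W sinα = 5.9
Slice 3: Δl = 2.7/cos11.0° = 2.751 m; N'_3 = 235·cos11.0° = 230.7; c'Δl = 47.86; W sinα = 44.8
Slice 4: Δl = 1.4/cos18.0° = 1.472 m; N'_4 = 158·cos18.0° = 150.3; c'Δl = 25.61; W sinα = 48.8
Slice 5: Δl = 2.5/cos24.9° = 2.756 m; N'_5 = 294·cos24.9° = 266.7; c'Δl = 47.96; W sinα = 123.8
Slice 6: Δl = 2.8/cos35.0° = 3.418 m; N'_6 = 243·cos35.0° = 199.1; c'Δl = 59.48; W sinα = 139.4
Slice 7: Δl = 2.9/cos47.5° = 4.293 m; N'_7 = 106·cos47.5° = 71.6; c'Δl = 74.69; W sinα = 78.2
Σc'Δl = 321.8 kN/m; ΣN' = 1052.0 kN/m; ΣW sinα = 438.9 kN/m
Resisting = 321.8 + 1052.0·tan23.5° = 321.8 + 457.4 = 779.3 kN/m
FS = 779.3 / 438.9 = 1.775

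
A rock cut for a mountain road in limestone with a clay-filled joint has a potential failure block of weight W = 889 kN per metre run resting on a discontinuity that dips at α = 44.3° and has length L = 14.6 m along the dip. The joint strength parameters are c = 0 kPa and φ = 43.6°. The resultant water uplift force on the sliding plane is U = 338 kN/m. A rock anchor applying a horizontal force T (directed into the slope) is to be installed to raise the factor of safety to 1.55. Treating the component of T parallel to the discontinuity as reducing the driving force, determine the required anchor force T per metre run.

T = 382 kN/m

Resolving forces along and normal to the sliding plane, with the horizontal anchor force T adding T·sinα to the effective normal force and T·cosα acting up the plane against the driving force:
FS = [cL + (W cosα − U + T sinα) tanφ] / [W sinα − T cosα]
Without the anchor: N' = 298.3 kN/m, driving T_d = 620.9 kN/m, resisting R = 0·14.6 + 298.3·tan43.6° = 284.0 kN/m, FS = 0.46.
Setting FS = 1.55 and solving for T:
1.55·(620.9 − T cos44.3°) = 284.0 + T sin44.3°·tan43.6°
T·(sin44.3°·tan43.6° + 1.55·cos44.3°) = 1.55·620.9 − 284.0
T·(0.6984·0.9523 + 1.55·0.7157) = 962.4 − 284.0 = 678.4
T·1.7744 = 678.4
T = 382.3 kN/m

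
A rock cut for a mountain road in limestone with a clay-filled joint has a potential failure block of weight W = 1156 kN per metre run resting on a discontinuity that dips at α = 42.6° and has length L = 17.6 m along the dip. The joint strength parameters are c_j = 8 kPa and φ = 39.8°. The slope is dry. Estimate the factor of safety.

FS = 1.09

Resolving the block weight along and normal to the plane and applying the Mohr–Coulomb strength on the joint:
N' = W cosα = 1156·cos42.6° = 850.9 kN/m
Driving force T = W sinα = 1156·sin42.6° = 782.5 kN/m
Resisting force R = c_j·L + N'·tanφ = 8·17.6 + 850.9·tan39.8° = 140.8 + 709.0 = 849.8 kN/m
FS = R / T = 849.8 / 782.5 = 1.086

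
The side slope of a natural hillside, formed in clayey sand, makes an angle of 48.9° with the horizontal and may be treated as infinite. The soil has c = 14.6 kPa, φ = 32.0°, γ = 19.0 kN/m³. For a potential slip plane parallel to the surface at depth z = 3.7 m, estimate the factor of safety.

For an infinite slope with a slip plane parallel to the surface (no pore pressure): FS = [c + γz cos²β tanφ] / [γz sinβ cosβ].
γz = 19.0·3.7 = 70.30 kN/m²
Numerator = 14.6 + 70.30·cos²48.9°·tan32.0° = 14.6 + 70.30·0.4321·0.6249 = 33.583 kPa
Denominator = 70.30·sin48.9°·cos48.9° = 70.30·0.7536·0.6574 = 34.825 kPa
FS = 33.583 / 34.825 = 0.964

FS = 0.96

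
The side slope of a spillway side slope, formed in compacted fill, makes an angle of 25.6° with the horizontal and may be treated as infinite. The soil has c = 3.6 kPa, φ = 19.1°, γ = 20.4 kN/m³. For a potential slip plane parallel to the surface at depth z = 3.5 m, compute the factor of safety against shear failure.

FS = 0.85

For an infinite slope with a slip plane parallel to the surface (no pore pressure): FS = [c + γz cos²β tanφ] / [γz sinβ cosβ].
γz = 20.4·3.5 = 71.40 kN/m²
Numerator = 3.6 + 71.40·cos²25.6°·tan19.1° = 3.6 + 71.40·0.8133·0.3463 = 23.708 kPa
Denominator = 71.40·sin25.6°·cos25.6° = 71.40·0.4321·0.9018 = 27.822 kPa
FS = 23.708 / 27.822 = 0.852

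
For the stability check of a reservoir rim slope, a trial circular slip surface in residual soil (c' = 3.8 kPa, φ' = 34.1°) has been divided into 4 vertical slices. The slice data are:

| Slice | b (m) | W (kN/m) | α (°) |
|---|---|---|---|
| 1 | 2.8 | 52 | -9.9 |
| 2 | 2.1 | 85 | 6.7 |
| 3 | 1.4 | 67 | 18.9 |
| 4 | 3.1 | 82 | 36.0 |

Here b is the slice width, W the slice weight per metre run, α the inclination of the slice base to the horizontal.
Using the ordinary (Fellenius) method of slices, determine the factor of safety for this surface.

Ordinary method of slices: FS = Σ[c'·Δl_i + (W_i cosα_i)·tanφ'] / Σ W_i sinα_i, with Δl_i = b_i / cosα_i.
Slice 1: Δl = 2.8/cos(-9.9°) = 2.842 m; N'_1 = 52·cos(-9.9°) = 51.2; c'Δl = 10.80; W sinα = -8.9
Slice 2: Δl = 2.1/cos6.7° = 2.114 m; N'_2 = 85·cos6.7° = 84.4; c'Δl = 8.03; W sinα = 9.9
Slice 3: Δl = 1.4/cos18.9° = 1.480 m; N'_3 = 67·cos18.9° = 63.4; c'Δl = 5.62; W sinα = 21.7
Slice 4: Δl = 3.1/cos36.0° = 3.832 m; N'_4 = 82·cos36.0° = 66.3; c'Δl = 14.56; W sinα = 48.2
Σc'Δl = 39.0 kN/m; ΣN' = 265.4 kN/m; ΣW sinα = 70.9 kN/m
Resisting = 39.0 + 265.4·tan34.1° = 39.0 + 179.7 = 218.7 kN/m
FS = 218.7 / 70.9 = 3.085

FS = 3.09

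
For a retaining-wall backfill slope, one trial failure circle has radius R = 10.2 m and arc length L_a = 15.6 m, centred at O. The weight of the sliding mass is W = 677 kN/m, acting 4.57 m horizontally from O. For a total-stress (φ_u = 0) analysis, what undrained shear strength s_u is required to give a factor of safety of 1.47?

FS = s_u·L_a·R / (W·d), so s_u = FS·W·d / (L_a·R).
s_u = 1.47·677·4.57 / (15.60·10.2) = 4548.0 / 159.12 = 28.58 kPa

s_u = 28.6 kPa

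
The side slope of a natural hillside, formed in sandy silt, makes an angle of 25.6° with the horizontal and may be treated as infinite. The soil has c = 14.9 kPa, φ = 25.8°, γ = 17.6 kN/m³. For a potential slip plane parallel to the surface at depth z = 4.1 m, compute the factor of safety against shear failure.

For an infinite slope with a slip plane parallel to the surface (no pore pressure): FS = [c + γz cos²β tanφ] / [γz sinβ cosβ].
γz = 17.6·4.1 = 72.16 kN/m²
Numerator = 14.9 + 72.16·cos²25.6°·tan25.8° = 14.9 + 72.16·0.8133·0.4834 = 43.271 kPa
Denominator = 72.16·sin25.6°·cos25.6° = 72.16·0.4321·0.9018 = 28.119 kPa
FS = 43.271 / 28.119 = 1.539

FS = 1.54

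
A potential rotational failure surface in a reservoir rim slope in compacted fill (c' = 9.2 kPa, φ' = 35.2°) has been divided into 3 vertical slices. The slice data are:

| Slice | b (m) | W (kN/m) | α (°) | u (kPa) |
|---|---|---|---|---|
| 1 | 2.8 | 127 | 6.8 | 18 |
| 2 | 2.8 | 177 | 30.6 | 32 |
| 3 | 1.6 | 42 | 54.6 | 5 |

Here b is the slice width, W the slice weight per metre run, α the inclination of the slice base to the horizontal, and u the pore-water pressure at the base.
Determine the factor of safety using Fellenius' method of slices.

Ordinary method of slices: FS = Σ[c'·Δl_i + (W_i cosα_i − u_i·Δl_i)·tanφ'] / Σ W_i sinα_i, with Δl_i = b_i / cosα_i.
Slice 1: Δl = 2.8/cos6.8° = 2.820 m; N'_1 = 127·cos6.8° − 18·2.820 = 75.3; c'Δl = 25.94; W sinα = 15.0
Slice 2: Δl = 2.8/cos30.6° = 3.253 m; N'_2 = 177·cos30.6° − 32·3.253 = 48.3; c'Δl = 29.93; W sinα = 90.1
Slice 3: Δl = 1.6/cos54.6° = 2.762 m; N'_3 = 42·cos54.6° − 5·2.762 = 10.5; c'Δl = 25.41; W sinα = 34.2
Σc'Δl = 81.3 kN/m; ΣN' = 134.1 kN/m; ΣW sinα = 139.4 kN/m
Resisting = 81.3 + 134.1·tan35.2° = 81.3 + 94.6 = 175.9 kN/m
FS = 175.9 / 139.4 = 1.262

FS = 1.26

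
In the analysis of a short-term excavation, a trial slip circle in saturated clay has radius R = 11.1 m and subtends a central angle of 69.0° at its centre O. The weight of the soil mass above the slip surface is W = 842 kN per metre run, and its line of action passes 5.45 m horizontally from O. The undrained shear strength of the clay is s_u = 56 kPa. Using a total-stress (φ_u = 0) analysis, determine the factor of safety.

FS = 1.81

Taking moments about the centre O, the resisting moment is provided by the undrained shear strength acting along the arc:
Arc length L_a = R·θ = 11.1·(69.0°·π/180) = 11.1·1.2043 = 13.37 m
M_R = s_u·L_a·R = 56·13.37·11.1 = 8309.2 kN·m/m
M_D = W·d = 842·5.45 = 4588.9 kN·m/m
FS = M_R / M_D = 8309.2 / 4588.9 = 1.811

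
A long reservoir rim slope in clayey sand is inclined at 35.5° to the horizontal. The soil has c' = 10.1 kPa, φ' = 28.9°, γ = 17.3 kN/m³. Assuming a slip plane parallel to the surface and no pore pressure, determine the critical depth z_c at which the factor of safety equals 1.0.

z_c = 5.46 m

Setting FS = 1.00 in FS = [c' + γz cos²β tanφ'] / [γz sinβ cosβ] and solving for z:
z = c' / [γ cosβ (FS·sinβ − cosβ·tanφ')]
  = 10.1 / [17.3·cos35.5°·(1.00·sin35.5° − cos35.5°·tan28.9°)]
  = 10.1 / [17.3·0.8141·(1.00·0.5807 − 0.8141·0.5520)]
  = 10.1 / 1.8491 = 5.462 m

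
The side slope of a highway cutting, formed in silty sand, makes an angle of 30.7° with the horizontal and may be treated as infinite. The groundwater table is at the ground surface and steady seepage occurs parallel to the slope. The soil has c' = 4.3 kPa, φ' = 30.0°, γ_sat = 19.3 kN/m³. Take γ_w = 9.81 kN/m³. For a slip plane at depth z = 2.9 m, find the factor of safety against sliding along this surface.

FS = 0.65

With seepage parallel to the slope and the water table at the surface, the effective normal stress on the slip plane uses the buoyant unit weight γ' = γ_sat − γ_w while the driving shear stress uses γ_sat:
FS = [c' + γ' z cos²β tanφ'] / [γ_sat z sinβ cosβ]
γ' = 19.3 − 9.81 = 9.49 kN/m³
Numerator = 4.3 + 9.49·2.9·cos²30.7°·tan30.0° = 4.3 + 9.49·2.9·0.7393·0.5774 = 16.048 kPa
Denominator = 19.3·2.9·sin30.7°·cos30.7° = 19.3·2.9·0.5105·0.8599 = 24.570 kPa
FS = 16.048 / 24.570 = 0.653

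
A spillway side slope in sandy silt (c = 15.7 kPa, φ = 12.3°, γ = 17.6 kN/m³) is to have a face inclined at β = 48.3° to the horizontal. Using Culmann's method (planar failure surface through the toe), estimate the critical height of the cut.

H_c = 13.63 m

Culmann's analysis gives the critical failure plane at α_cr = (β + φ)/2 = (48.3 + 12.3)/2 = 30.3°, and the critical height
H_c = (4c/γ) · sinβ cosφ / [1 − cos(β − φ)]
    = (4·15.7/17.6) · sin48.3°·cos12.3° / [1 − cos(36.0°)]
    = 3.568 · 0.7466·0.9770 / [1 − 0.8090]
    = 3.568 · 0.7295 / 0.1910
    = 13.63 m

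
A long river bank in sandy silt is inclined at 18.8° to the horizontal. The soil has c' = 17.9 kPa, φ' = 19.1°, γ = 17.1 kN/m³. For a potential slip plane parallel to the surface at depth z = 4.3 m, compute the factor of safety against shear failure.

For an infinite slope with a slip plane parallel to the surface (no pore pressure): FS = [c' + γz cos²β tanφ'] / [γz sinβ cosβ].
γz = 17.1·4.3 = 73.53 kN/m²
Numerator = 17.9 + 73.53·cos²18.8°·tan19.1° = 17.9 + 73.53·0.8961·0.3463 = 40.718 kPa
Denominator = 73.53·sin18.8°·cos18.8° = 73.53·0.3223·0.9466 = 22.432 kPa
FS = 40.718 / 22.432 = 1.815

FS = 1.82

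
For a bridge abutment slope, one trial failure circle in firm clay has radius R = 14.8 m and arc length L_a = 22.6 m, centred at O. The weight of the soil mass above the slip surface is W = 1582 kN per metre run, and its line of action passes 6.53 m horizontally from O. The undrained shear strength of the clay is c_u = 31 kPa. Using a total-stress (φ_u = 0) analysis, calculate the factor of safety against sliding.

Taking moments about the centre O, the resisting moment is provided by the undrained shear strength acting along the arc:
M_R = c_u·L_a·R = 31·22.60·14.8 = 10368.9 kN·m/m
M_D = W·d = 1582·6.53 = 10330.5 kN·m/m
FS = M_R / M_D = 10368.9 / 10330.5 = 1.004

FS = 1.00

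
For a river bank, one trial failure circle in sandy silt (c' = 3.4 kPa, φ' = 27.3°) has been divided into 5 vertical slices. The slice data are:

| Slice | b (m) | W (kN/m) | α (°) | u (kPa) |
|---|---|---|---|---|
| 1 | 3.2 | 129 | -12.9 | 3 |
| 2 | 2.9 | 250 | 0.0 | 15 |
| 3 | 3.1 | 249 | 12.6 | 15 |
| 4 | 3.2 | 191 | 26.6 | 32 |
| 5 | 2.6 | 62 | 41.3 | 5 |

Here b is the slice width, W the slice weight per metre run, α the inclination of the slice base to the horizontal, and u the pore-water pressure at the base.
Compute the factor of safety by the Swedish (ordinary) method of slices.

Ordinary method of slices: FS = Σ[c'·Δl_i + (W_i cosα_i − u_i·Δl_i)·tanφ'] / Σ W_i sinα_i, with Δl_i = b_i / cosα_i.
Slice 1: Δl = 3.2/cos(-12.9°) = 3.283 m; N'_1 = 129·cos(-12.9°) − 3·3.283 = 115.9; c'Δl = 11.16; W sinα = -28.8
Slice 2: Δl = 2.9/cos0.0° = 2.900 m; N'_2 = 250·cos0.0° − 15·2.900 = 206.5; c'Δl = 9.86; W sinα = 0.0
Slice 3: Δl = 3.1/cos12.6° = 3.177 m; N'_3 = 249·cos12.6° − 15·3.177 = 195.4; c'Δl = 10.80; W sinα = 54.3
Slice 4: Δl = 3.2/cos26.6° = 3.579 m; N'_4 = 191·cos26.6° − 32·3.579 = 56.3; c'Δl = 12.17; W sinα = 85.5
Slice 5: Δl = 2.6/cos41.3° = 3.461 m; N'_5 = 62·cos41.3° − 5·3.461 = 29.3; c'Δl = 11.77; W sinα = 40.9
Σc'Δl = 55.8 kN/m; ΣN' = 603.3 kN/m; ΣW sinα = 152.0 kN/m
Resisting = 55.8 + 603.3·tan27.3° = 55.8 + 311.4 = 367.1 kN/m
FS = 367.1 / 152.0 = 2.416

FS = 2.42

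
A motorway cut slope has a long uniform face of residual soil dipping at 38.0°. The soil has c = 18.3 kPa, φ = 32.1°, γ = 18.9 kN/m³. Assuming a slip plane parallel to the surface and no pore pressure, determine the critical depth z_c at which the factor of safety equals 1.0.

z_c = 10.13 m

Setting FS = 1.00 in FS = [c + γz cos²β tanφ] / [γz sinβ cosβ] and solving for z:
z = c / [γ cosβ (FS·sinβ − cosβ·tanφ)]
  = 18.3 / [18.9·cos38.0°·(1.00·sin38.0° − cos38.0°·tan32.1°)]
  = 18.3 / [18.9·0.7880·(1.00·0.6157 − 0.7880·0.6273)]
  = 18.3 / 1.8072 = 10.126 m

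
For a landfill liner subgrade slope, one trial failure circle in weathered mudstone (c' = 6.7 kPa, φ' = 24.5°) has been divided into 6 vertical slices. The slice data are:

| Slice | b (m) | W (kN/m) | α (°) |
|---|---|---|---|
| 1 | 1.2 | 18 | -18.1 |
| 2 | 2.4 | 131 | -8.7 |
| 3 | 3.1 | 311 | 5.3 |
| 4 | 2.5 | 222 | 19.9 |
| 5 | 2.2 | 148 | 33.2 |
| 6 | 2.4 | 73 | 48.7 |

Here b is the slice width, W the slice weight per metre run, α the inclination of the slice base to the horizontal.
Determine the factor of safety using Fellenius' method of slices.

FS = 2.27

Ordinary method of slices: FS = Σ[c'·Δl_i + (W_i cosα_i)·tanφ'] / Σ W_i sinα_i, with Δl_i = b_i / cosα_i.
Slice 1: Δl = 1.2/cos(-18.1°) = 1.262 m; N'_1 = 18·cos(-18.1°) = 17.1; c'Δl = 8.46; W sinα = -5.6
Slice 2: Δl = 2.4/cos(-8.7°) = 2.428 m; N'_2 = 131·cos(-8.7°) = 129.5; c'Δl = 16.27; W sinα = -19.8
Slice 3: Δl = 3.1/cos5.3° = 3.113 m; N'_3 = 311·cos5.3° = 309.7; c'Δl = 20.86; W sinα = 28.7
Slice 4: Δl = 2.5/cos19.9° = 2.659 m; N'_4 = 222·cos19.9° = 208.7; c'Δl = 17.81; W sinα = 75.6
Slice 5: Δl = 2.2/cos33.2° = 2.629 m; N'_5 = 148·cos33.2° = 123.8; c'Δl = 17.62; W sinα = 81.0
Slice 6: Δl = 2.4/cos48.7° = 3.636 m; N'_6 = 73·cos48.7° = 48.2; c'Δl = 24.36; W sinα = 54.8
Σc'Δl = 105.4 kN/m; ΣN' = 837.0 kN/m; ΣW sinα = 214.8 kN/m
Resisting = 105.4 + 837.0·tan24.5° = 105.4 + 381.5 = 486.8 kN/m
FS = 486.8 / 214.8 = 2.267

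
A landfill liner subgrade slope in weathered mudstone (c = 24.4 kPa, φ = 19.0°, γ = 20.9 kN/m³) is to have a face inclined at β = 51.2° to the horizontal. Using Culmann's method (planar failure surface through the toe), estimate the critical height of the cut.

H_c = 22.37 m

Culmann's analysis gives the critical failure plane at α_cr = (β + φ)/2 = (51.2 + 19.0)/2 = 35.1°, and the critical height
H_c = (4c/γ) · sinβ cosφ / [1 − cos(β − φ)]
    = (4·24.4/20.9) · sin51.2°·cos19.0° / [1 − cos(32.2°)]
    = 4.670 · 0.7793·0.9455 / [1 − 0.8462]
    = 4.670 · 0.7369 / 0.1538
    = 22.37 m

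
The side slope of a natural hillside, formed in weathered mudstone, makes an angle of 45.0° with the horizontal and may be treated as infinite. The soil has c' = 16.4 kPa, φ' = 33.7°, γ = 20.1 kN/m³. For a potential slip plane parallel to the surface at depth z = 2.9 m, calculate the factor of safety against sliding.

FS = 1.23

For an infinite slope with a slip plane parallel to the surface (no pore pressure): FS = [c' + γz cos²β tanφ'] / [γz sinβ cosβ].
γz = 20.1·2.9 = 58.29 kN/m²
Numerator = 16.4 + 58.29·cos²45.0°·tan33.7° = 16.4 + 58.29·0.5000·0.6669 = 35.837 kPa
Denominator = 58.29·sin45.0°·cos45.0° = 58.29·0.7071·0.7071 = 29.145 kPa
FS = 35.837 / 29.145 = 1.230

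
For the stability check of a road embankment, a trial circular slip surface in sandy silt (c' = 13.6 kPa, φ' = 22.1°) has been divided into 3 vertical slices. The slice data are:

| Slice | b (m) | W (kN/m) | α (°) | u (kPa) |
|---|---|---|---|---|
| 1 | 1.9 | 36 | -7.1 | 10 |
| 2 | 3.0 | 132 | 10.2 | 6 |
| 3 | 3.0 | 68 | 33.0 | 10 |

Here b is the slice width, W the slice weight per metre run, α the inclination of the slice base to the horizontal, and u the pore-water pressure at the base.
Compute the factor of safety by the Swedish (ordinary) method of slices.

FS = 3.16

Ordinary method of slices: FS = Σ[c'·Δl_i + (W_i cosα_i − u_i·Δl_i)·tanφ'] / Σ W_i sinα_i, with Δl_i = b_i / cosα_i.
Slice 1: Δl = 1.9/cos(-7.1°) = 1.915 m; N'_1 = 36·cos(-7.1°) − 10·1.915 = 16.6; c'Δl = 26.04; W sinα = -4.4
Slice 2: Δl = 3.0/cos10.2° = 3.048 m; N'_2 = 132·cos10.2° − 6·3.048 = 111.6; c'Δl = 41.46; W sinα = 23.4
Slice 3: Δl = 3.0/cos33.0° = 3.577 m; N'_3 = 68·cos33.0° − 10·3.577 = 21.3; c'Δl = 48.65; W sinα = 37.0
Σc'Δl = 116.1 kN/m; ΣN' = 149.5 kN/m; ΣW sinα = 56.0 kN/m
Resisting = 116.1 + 149.5·tan22.1° = 116.1 + 60.7 = 176.8 kN/m
FS = 176.8 / 56.0 = 3.160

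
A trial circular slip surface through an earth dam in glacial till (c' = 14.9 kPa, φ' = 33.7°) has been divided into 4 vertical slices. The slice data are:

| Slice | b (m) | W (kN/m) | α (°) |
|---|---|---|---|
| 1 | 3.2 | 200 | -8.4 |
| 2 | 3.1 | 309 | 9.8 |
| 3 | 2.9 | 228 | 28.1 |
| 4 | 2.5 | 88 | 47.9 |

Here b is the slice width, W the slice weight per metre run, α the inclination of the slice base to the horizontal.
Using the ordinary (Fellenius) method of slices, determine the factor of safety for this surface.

Ordinary method of slices: FS = Σ[c'·Δl_i + (W_i cosα_i)·tanφ'] / Σ W_i sinα_i, with Δl_i = b_i / cosα_i.
Slice 1: Δl = 3.2/cos(-8.4°) = 3.235 m; N'_1 = 200·cos(-8.4°) = 197.9; c'Δl = 48.20; W sinα = -29.2
Slice 2: Δl = 3.1/cos9.8° = 3.146 m; N'_2 = 309·cos9.8° = 304.5; c'Δl = 46.87; W sinα = 52.6
Slice 3: Δl = 2.9/cos28.1° = 3.288 m; N'_3 = 228·cos28.1° = 201.1; c'Δl = 48.98; W sinα = 107.4
Slice 4: Δl = 2.5/cos47.9° = 3.729 m; N'_4 = 88·cos47.9° = 59.0; c'Δl = 55.56; W sinα = 65.3
Σc'Δl = 199.6 kN/m; ΣN' = 762.5 kN/m; ΣW sinα = 196.1 kN/m
Resisting = 199.6 + 762.5·tan33.7° = 199.6 + 508.5 = 708.1 kN/m
FS = 708.1 / 196.1 = 3.612

FS = 3.61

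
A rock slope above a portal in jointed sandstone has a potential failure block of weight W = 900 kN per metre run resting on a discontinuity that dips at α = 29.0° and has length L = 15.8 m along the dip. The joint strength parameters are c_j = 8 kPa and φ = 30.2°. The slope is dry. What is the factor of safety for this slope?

FS = 1.34

Resolving the block weight along and normal to the plane and applying the Mohr–Coulomb strength on the joint:
N' = W cosα = 900·cos29.0° = 787.2 kN/m
Driving force T = W sinα = 900·sin29.0° = 436.3 kN/m
Resisting force R = c_j·L + N'·tanφ = 8·15.8 + 787.2·tan30.2° = 126.4 + 458.1 = 584.5 kN/m
FS = R / T = 584.5 / 436.3 = 1.340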